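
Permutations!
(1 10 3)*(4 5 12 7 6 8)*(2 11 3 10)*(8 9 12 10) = (1 2 11 3)(4 5 10 8)(6 9 12 7) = [0, 2, 11, 1, 5, 10, 9, 6, 4, 12, 8, 3, 7]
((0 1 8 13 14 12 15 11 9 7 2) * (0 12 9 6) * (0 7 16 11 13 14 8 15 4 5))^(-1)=((0 1 15 13 8 14 9 16 11 6 7 2 12 4 5))^(-1)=(0 5 4 12 2 7 6 11 16 9 14 8 13 15 1)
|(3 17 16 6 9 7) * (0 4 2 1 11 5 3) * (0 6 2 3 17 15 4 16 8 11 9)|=84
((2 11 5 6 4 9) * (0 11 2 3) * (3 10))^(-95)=(0 11 5 6 4 9 10 3)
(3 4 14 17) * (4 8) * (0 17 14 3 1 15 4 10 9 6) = [17, 15, 2, 8, 3, 5, 0, 7, 10, 6, 9, 11, 12, 13, 14, 4, 16, 1] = (0 17 1 15 4 3 8 10 9 6)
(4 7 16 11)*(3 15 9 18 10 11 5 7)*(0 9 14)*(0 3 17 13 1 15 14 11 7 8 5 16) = (0 9 18 10 7)(1 15 11 4 17 13)(3 14)(5 8) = [9, 15, 2, 14, 17, 8, 6, 0, 5, 18, 7, 4, 12, 1, 3, 11, 16, 13, 10]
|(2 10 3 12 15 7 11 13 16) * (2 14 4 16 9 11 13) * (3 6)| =|(2 10 6 3 12 15 7 13 9 11)(4 16 14)| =30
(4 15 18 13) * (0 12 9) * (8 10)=(0 12 9)(4 15 18 13)(8 10)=[12, 1, 2, 3, 15, 5, 6, 7, 10, 0, 8, 11, 9, 4, 14, 18, 16, 17, 13]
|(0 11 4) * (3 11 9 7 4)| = |(0 9 7 4)(3 11)| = 4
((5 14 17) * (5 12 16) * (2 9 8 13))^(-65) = ((2 9 8 13)(5 14 17 12 16))^(-65) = (17)(2 13 8 9)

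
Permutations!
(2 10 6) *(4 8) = (2 10 6)(4 8) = [0, 1, 10, 3, 8, 5, 2, 7, 4, 9, 6]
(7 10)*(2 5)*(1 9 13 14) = [0, 9, 5, 3, 4, 2, 6, 10, 8, 13, 7, 11, 12, 14, 1] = (1 9 13 14)(2 5)(7 10)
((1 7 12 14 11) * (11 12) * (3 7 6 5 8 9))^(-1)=(1 11 7 3 9 8 5 6)(12 14)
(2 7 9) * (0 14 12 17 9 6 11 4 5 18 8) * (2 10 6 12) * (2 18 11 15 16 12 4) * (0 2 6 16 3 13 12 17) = (0 14 18 8 2 7 4 5 11 6 15 3 13 12)(9 10 16 17) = [14, 1, 7, 13, 5, 11, 15, 4, 2, 10, 16, 6, 0, 12, 18, 3, 17, 9, 8]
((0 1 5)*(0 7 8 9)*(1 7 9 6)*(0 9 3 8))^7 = (9)(0 7)(1 3 6 5 8)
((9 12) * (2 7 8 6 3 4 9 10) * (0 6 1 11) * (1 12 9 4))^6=((0 6 3 1 11)(2 7 8 12 10))^6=(0 6 3 1 11)(2 7 8 12 10)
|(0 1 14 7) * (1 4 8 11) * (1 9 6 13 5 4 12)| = 35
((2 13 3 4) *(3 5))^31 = (2 13 5 3 4)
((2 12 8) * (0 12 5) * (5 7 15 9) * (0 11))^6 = ((0 12 8 2 7 15 9 5 11))^6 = (0 9 2)(5 7 12)(8 11 15)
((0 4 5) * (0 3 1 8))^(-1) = (0 8 1 3 5 4)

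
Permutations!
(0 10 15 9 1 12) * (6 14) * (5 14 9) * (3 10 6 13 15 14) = [6, 12, 2, 10, 4, 3, 9, 7, 8, 1, 14, 11, 0, 15, 13, 5] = (0 6 9 1 12)(3 10 14 13 15 5)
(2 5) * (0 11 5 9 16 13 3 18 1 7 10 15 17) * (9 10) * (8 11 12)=(0 12 8 11 5 2 10 15 17)(1 7 9 16 13 3 18)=[12, 7, 10, 18, 4, 2, 6, 9, 11, 16, 15, 5, 8, 3, 14, 17, 13, 0, 1]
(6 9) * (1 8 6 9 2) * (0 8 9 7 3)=(0 8 6 2 1 9 7 3)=[8, 9, 1, 0, 4, 5, 2, 3, 6, 7]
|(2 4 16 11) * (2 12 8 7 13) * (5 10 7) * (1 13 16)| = 28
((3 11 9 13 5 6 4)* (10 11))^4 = ((3 10 11 9 13 5 6 4))^4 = (3 13)(4 9)(5 10)(6 11)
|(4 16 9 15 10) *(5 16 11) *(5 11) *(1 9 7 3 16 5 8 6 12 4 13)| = |(1 9 15 10 13)(3 16 7)(4 8 6 12)| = 60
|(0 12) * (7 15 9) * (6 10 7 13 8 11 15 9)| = 8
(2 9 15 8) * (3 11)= (2 9 15 8)(3 11)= [0, 1, 9, 11, 4, 5, 6, 7, 2, 15, 10, 3, 12, 13, 14, 8]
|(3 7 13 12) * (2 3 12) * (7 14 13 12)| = 4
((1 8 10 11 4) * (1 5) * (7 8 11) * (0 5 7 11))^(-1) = ((0 5 1)(4 7 8 10 11))^(-1) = (0 1 5)(4 11 10 8 7)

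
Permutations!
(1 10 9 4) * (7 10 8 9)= (1 8 9 4)(7 10)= [0, 8, 2, 3, 1, 5, 6, 10, 9, 4, 7]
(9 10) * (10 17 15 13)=(9 17 15 13 10)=[0, 1, 2, 3, 4, 5, 6, 7, 8, 17, 9, 11, 12, 10, 14, 13, 16, 15]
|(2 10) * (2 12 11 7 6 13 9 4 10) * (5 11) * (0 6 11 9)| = 30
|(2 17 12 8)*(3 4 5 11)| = 4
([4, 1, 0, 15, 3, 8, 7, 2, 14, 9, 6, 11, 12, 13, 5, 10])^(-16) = (15)(5 14 8)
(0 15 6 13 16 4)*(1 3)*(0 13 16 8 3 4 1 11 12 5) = (0 15 6 16 1 4 13 8 3 11 12 5) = [15, 4, 2, 11, 13, 0, 16, 7, 3, 9, 10, 12, 5, 8, 14, 6, 1]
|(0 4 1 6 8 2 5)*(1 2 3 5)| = |(0 4 2 1 6 8 3 5)| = 8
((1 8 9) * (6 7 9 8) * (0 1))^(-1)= (0 9 7 6 1)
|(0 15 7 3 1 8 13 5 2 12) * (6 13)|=|(0 15 7 3 1 8 6 13 5 2 12)|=11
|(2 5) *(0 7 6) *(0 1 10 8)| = 6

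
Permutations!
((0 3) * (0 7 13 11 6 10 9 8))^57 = ((0 3 7 13 11 6 10 9 8))^57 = (0 13 10)(3 11 9)(6 8 7)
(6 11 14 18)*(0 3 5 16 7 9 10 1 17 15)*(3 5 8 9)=(0 5 16 7 3 8 9 10 1 17 15)(6 11 14 18)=[5, 17, 2, 8, 4, 16, 11, 3, 9, 10, 1, 14, 12, 13, 18, 0, 7, 15, 6]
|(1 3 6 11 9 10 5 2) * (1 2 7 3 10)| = 8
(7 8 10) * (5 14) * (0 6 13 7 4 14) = [6, 1, 2, 3, 14, 0, 13, 8, 10, 9, 4, 11, 12, 7, 5] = (0 6 13 7 8 10 4 14 5)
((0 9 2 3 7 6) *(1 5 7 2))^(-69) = ((0 9 1 5 7 6)(2 3))^(-69) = (0 5)(1 6)(2 3)(7 9)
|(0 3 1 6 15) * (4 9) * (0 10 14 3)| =6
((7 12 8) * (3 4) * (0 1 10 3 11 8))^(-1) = ((0 1 10 3 4 11 8 7 12))^(-1) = (0 12 7 8 11 4 3 10 1)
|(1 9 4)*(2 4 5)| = 5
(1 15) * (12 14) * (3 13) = [0, 15, 2, 13, 4, 5, 6, 7, 8, 9, 10, 11, 14, 3, 12, 1] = (1 15)(3 13)(12 14)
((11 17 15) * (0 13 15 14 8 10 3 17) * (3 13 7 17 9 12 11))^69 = (0 9 13 14)(3 10 17 11)(7 12 15 8)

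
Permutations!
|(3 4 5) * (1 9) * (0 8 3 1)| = |(0 8 3 4 5 1 9)| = 7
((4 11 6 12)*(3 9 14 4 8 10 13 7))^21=((3 9 14 4 11 6 12 8 10 13 7))^21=(3 7 13 10 8 12 6 11 4 14 9)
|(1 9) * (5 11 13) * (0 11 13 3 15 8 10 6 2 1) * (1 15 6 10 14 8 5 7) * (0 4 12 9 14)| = 12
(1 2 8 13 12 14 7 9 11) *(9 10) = (1 2 8 13 12 14 7 10 9 11) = [0, 2, 8, 3, 4, 5, 6, 10, 13, 11, 9, 1, 14, 12, 7]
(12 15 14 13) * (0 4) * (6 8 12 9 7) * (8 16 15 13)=[4, 1, 2, 3, 0, 5, 16, 6, 12, 7, 10, 11, 13, 9, 8, 14, 15]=(0 4)(6 16 15 14 8 12 13 9 7)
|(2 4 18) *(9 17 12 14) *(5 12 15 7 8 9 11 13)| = |(2 4 18)(5 12 14 11 13)(7 8 9 17 15)| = 15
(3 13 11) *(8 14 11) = [0, 1, 2, 13, 4, 5, 6, 7, 14, 9, 10, 3, 12, 8, 11] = (3 13 8 14 11)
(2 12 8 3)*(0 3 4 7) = (0 3 2 12 8 4 7) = [3, 1, 12, 2, 7, 5, 6, 0, 4, 9, 10, 11, 8]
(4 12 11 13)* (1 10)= (1 10)(4 12 11 13)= [0, 10, 2, 3, 12, 5, 6, 7, 8, 9, 1, 13, 11, 4]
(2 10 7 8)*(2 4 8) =(2 10 7)(4 8) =[0, 1, 10, 3, 8, 5, 6, 2, 4, 9, 7]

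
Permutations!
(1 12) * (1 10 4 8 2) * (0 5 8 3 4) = (0 5 8 2 1 12 10)(3 4) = [5, 12, 1, 4, 3, 8, 6, 7, 2, 9, 0, 11, 10]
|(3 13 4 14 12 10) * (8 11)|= |(3 13 4 14 12 10)(8 11)|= 6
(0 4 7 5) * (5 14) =(0 4 7 14 5) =[4, 1, 2, 3, 7, 0, 6, 14, 8, 9, 10, 11, 12, 13, 5]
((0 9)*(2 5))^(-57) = ((0 9)(2 5))^(-57) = (0 9)(2 5)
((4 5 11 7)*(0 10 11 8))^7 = ((0 10 11 7 4 5 8))^7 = (11)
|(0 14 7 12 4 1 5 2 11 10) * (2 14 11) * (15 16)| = 6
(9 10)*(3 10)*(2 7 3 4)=(2 7 3 10 9 4)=[0, 1, 7, 10, 2, 5, 6, 3, 8, 4, 9]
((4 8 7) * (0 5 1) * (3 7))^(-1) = (0 1 5)(3 8 4 7)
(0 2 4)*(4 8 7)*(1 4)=(0 2 8 7 1 4)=[2, 4, 8, 3, 0, 5, 6, 1, 7]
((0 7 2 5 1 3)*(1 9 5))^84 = (9)(0 3 1 2 7)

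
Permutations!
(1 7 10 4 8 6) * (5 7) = (1 5 7 10 4 8 6) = [0, 5, 2, 3, 8, 7, 1, 10, 6, 9, 4]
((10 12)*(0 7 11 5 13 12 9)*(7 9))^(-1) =((0 9)(5 13 12 10 7 11))^(-1) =(0 9)(5 11 7 10 12 13)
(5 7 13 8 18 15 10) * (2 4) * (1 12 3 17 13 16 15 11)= (1 12 3 17 13 8 18 11)(2 4)(5 7 16 15 10)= [0, 12, 4, 17, 2, 7, 6, 16, 18, 9, 5, 1, 3, 8, 14, 10, 15, 13, 11]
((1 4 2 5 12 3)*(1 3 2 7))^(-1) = ((1 4 7)(2 5 12))^(-1) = (1 7 4)(2 12 5)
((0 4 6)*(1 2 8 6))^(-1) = (0 6 8 2 1 4)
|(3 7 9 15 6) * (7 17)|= 6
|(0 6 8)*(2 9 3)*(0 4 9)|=7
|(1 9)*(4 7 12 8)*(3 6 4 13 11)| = 8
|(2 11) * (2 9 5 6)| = |(2 11 9 5 6)| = 5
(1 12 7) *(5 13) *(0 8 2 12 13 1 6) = (0 8 2 12 7 6)(1 13 5) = [8, 13, 12, 3, 4, 1, 0, 6, 2, 9, 10, 11, 7, 5]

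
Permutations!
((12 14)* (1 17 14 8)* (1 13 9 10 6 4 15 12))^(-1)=(1 14 17)(4 6 10 9 13 8 12 15)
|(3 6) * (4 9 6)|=4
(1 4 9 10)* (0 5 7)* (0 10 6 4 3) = [5, 3, 2, 0, 9, 7, 4, 10, 8, 6, 1] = (0 5 7 10 1 3)(4 9 6)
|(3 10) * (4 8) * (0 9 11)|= |(0 9 11)(3 10)(4 8)|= 6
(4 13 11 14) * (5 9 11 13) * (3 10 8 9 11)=(3 10 8 9)(4 5 11 14)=[0, 1, 2, 10, 5, 11, 6, 7, 9, 3, 8, 14, 12, 13, 4]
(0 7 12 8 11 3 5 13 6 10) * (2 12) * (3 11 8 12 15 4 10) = (0 7 2 15 4 10)(3 5 13 6) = [7, 1, 15, 5, 10, 13, 3, 2, 8, 9, 0, 11, 12, 6, 14, 4]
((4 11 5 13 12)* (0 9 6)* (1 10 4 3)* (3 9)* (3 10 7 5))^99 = ((0 10 4 11 3 1 7 5 13 12 9 6))^99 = (0 11 7 12)(1 13 6 4)(3 5 9 10)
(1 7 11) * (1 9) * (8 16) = [0, 7, 2, 3, 4, 5, 6, 11, 16, 1, 10, 9, 12, 13, 14, 15, 8] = (1 7 11 9)(8 16)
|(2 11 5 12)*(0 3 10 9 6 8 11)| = 10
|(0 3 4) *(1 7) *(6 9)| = 6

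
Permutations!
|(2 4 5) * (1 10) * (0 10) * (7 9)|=|(0 10 1)(2 4 5)(7 9)|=6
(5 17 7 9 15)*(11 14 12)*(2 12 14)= (2 12 11)(5 17 7 9 15)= [0, 1, 12, 3, 4, 17, 6, 9, 8, 15, 10, 2, 11, 13, 14, 5, 16, 7]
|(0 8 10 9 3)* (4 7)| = 10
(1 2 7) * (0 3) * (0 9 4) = (0 3 9 4)(1 2 7) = [3, 2, 7, 9, 0, 5, 6, 1, 8, 4]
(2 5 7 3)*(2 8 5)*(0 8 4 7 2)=(0 8 5 2)(3 4 7)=[8, 1, 0, 4, 7, 2, 6, 3, 5]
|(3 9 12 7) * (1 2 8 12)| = |(1 2 8 12 7 3 9)| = 7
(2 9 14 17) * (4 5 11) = [0, 1, 9, 3, 5, 11, 6, 7, 8, 14, 10, 4, 12, 13, 17, 15, 16, 2] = (2 9 14 17)(4 5 11)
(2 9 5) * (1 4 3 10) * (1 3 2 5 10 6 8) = (1 4 2 9 10 3 6 8) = [0, 4, 9, 6, 2, 5, 8, 7, 1, 10, 3]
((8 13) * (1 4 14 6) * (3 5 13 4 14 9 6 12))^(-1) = ((1 14 12 3 5 13 8 4 9 6))^(-1) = (1 6 9 4 8 13 5 3 12 14)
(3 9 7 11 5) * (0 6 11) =(0 6 11 5 3 9 7) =[6, 1, 2, 9, 4, 3, 11, 0, 8, 7, 10, 5]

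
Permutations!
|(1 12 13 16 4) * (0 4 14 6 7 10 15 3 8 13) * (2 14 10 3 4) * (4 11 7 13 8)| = |(0 2 14 6 13 16 10 15 11 7 3 4 1 12)| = 14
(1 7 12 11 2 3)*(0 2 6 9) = (0 2 3 1 7 12 11 6 9) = [2, 7, 3, 1, 4, 5, 9, 12, 8, 0, 10, 6, 11]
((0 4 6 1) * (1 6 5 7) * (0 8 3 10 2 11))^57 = ((0 4 5 7 1 8 3 10 2 11))^57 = (0 10 1 4 2 8 5 11 3 7)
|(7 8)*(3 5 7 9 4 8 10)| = |(3 5 7 10)(4 8 9)| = 12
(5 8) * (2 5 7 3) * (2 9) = (2 5 8 7 3 9) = [0, 1, 5, 9, 4, 8, 6, 3, 7, 2]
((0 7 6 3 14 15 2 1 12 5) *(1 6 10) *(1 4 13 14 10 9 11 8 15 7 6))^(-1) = ((0 6 3 10 4 13 14 7 9 11 8 15 2 1 12 5))^(-1) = (0 5 12 1 2 15 8 11 9 7 14 13 4 10 3 6)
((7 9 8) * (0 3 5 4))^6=(9)(0 5)(3 4)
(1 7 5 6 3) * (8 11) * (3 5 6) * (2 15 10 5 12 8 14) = (1 7 6 12 8 11 14 2 15 10 5 3) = [0, 7, 15, 1, 4, 3, 12, 6, 11, 9, 5, 14, 8, 13, 2, 10]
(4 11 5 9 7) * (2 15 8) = [0, 1, 15, 3, 11, 9, 6, 4, 2, 7, 10, 5, 12, 13, 14, 8] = (2 15 8)(4 11 5 9 7)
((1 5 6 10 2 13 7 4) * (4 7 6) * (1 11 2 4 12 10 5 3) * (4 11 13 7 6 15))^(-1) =(1 3)(2 11 10 12 5 6 7)(4 15 13)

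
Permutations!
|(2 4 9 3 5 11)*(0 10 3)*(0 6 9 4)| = |(0 10 3 5 11 2)(6 9)| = 6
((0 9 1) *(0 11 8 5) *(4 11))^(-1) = (0 5 8 11 4 1 9)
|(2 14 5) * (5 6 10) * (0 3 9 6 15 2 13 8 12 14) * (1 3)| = 13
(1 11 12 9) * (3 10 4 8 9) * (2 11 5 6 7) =(1 5 6 7 2 11 12 3 10 4 8 9) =[0, 5, 11, 10, 8, 6, 7, 2, 9, 1, 4, 12, 3]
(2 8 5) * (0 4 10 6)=(0 4 10 6)(2 8 5)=[4, 1, 8, 3, 10, 2, 0, 7, 5, 9, 6]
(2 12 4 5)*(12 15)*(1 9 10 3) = [0, 9, 15, 1, 5, 2, 6, 7, 8, 10, 3, 11, 4, 13, 14, 12] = (1 9 10 3)(2 15 12 4 5)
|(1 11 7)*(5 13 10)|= 3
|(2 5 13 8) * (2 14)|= 5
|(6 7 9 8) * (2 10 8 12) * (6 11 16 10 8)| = 9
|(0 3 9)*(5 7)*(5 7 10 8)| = 3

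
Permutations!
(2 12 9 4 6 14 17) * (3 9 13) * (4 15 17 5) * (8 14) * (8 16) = [0, 1, 12, 9, 6, 4, 16, 7, 14, 15, 10, 11, 13, 3, 5, 17, 8, 2] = (2 12 13 3 9 15 17)(4 6 16 8 14 5)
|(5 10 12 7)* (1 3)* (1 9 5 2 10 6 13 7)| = 10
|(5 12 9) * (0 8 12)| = |(0 8 12 9 5)| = 5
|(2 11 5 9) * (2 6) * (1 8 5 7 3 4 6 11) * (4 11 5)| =|(1 8 4 6 2)(3 11 7)(5 9)| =30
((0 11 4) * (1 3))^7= ((0 11 4)(1 3))^7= (0 11 4)(1 3)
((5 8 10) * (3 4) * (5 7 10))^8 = (10)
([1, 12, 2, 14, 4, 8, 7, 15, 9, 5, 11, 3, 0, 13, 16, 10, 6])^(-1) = [12, 0, 2, 11, 4, 9, 16, 6, 5, 8, 15, 10, 1, 13, 3, 7, 14]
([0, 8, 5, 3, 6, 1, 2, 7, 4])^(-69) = (1 6)(2 8)(4 5)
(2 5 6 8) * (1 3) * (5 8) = (1 3)(2 8)(5 6) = [0, 3, 8, 1, 4, 6, 5, 7, 2]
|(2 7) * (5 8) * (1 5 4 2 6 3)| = 8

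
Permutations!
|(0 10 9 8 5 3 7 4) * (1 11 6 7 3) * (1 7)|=21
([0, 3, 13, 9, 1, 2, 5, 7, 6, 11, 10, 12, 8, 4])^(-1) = [0, 4, 5, 1, 13, 6, 8, 7, 12, 3, 10, 9, 11, 2]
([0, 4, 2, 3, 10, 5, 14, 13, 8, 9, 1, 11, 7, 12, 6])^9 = (6 14)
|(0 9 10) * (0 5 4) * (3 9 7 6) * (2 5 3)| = 6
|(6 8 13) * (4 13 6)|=|(4 13)(6 8)|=2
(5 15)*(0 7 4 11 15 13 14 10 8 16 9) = (0 7 4 11 15 5 13 14 10 8 16 9) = [7, 1, 2, 3, 11, 13, 6, 4, 16, 0, 8, 15, 12, 14, 10, 5, 9]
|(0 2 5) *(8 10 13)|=3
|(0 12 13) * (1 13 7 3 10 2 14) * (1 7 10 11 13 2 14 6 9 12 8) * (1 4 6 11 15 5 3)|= |(0 8 4 6 9 12 10 14 7 1 2 11 13)(3 15 5)|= 39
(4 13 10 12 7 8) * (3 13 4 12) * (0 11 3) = [11, 1, 2, 13, 4, 5, 6, 8, 12, 9, 0, 3, 7, 10] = (0 11 3 13 10)(7 8 12)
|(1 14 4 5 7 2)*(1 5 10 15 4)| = 6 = |(1 14)(2 5 7)(4 10 15)|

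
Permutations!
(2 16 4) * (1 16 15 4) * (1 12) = [0, 16, 15, 3, 2, 5, 6, 7, 8, 9, 10, 11, 1, 13, 14, 4, 12] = (1 16 12)(2 15 4)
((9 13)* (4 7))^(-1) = ((4 7)(9 13))^(-1) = (4 7)(9 13)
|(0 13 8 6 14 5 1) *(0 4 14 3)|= |(0 13 8 6 3)(1 4 14 5)|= 20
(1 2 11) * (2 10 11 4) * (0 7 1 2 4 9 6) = (0 7 1 10 11 2 9 6) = [7, 10, 9, 3, 4, 5, 0, 1, 8, 6, 11, 2]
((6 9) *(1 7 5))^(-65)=(1 7 5)(6 9)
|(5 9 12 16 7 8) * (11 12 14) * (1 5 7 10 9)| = 6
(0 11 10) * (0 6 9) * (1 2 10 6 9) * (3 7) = (0 11 6 1 2 10 9)(3 7) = [11, 2, 10, 7, 4, 5, 1, 3, 8, 0, 9, 6]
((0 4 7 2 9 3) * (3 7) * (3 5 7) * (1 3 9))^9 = ((9)(0 4 5 7 2 1 3))^9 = (9)(0 5 2 3 4 7 1)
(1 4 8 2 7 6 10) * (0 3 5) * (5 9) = [3, 4, 7, 9, 8, 0, 10, 6, 2, 5, 1] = (0 3 9 5)(1 4 8 2 7 6 10)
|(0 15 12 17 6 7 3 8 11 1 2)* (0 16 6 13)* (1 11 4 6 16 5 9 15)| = 45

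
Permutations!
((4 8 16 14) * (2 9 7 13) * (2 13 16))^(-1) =(2 8 4 14 16 7 9)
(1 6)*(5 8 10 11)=(1 6)(5 8 10 11)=[0, 6, 2, 3, 4, 8, 1, 7, 10, 9, 11, 5]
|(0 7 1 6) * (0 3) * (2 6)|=|(0 7 1 2 6 3)|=6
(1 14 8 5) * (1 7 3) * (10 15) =(1 14 8 5 7 3)(10 15) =[0, 14, 2, 1, 4, 7, 6, 3, 5, 9, 15, 11, 12, 13, 8, 10]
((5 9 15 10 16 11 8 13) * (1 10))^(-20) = (1 9 13 11 10 15 5 8 16)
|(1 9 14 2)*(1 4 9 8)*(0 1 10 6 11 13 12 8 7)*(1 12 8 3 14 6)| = |(0 12 3 14 2 4 9 6 11 13 8 10 1 7)| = 14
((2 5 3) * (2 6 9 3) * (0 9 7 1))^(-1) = ((0 9 3 6 7 1)(2 5))^(-1) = (0 1 7 6 3 9)(2 5)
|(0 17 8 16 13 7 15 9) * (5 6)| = 8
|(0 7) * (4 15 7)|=4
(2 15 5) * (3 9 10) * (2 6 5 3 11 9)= [0, 1, 15, 2, 4, 6, 5, 7, 8, 10, 11, 9, 12, 13, 14, 3]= (2 15 3)(5 6)(9 10 11)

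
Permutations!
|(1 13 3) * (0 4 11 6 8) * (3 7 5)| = 5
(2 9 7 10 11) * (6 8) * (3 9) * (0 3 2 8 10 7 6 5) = (0 3 9 6 10 11 8 5) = [3, 1, 2, 9, 4, 0, 10, 7, 5, 6, 11, 8]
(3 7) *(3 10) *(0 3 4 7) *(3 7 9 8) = (0 7 10 4 9 8 3) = [7, 1, 2, 0, 9, 5, 6, 10, 3, 8, 4]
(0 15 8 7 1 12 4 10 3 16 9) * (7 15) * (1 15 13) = (0 7 15 8 13 1 12 4 10 3 16 9) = [7, 12, 2, 16, 10, 5, 6, 15, 13, 0, 3, 11, 4, 1, 14, 8, 9]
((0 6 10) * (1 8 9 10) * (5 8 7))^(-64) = (10)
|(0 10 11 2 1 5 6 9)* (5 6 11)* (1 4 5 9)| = |(0 10 9)(1 6)(2 4 5 11)| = 12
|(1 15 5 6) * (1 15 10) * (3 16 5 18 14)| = |(1 10)(3 16 5 6 15 18 14)| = 14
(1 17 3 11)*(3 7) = (1 17 7 3 11) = [0, 17, 2, 11, 4, 5, 6, 3, 8, 9, 10, 1, 12, 13, 14, 15, 16, 7]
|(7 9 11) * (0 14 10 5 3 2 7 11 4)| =9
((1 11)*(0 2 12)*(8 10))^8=(0 12 2)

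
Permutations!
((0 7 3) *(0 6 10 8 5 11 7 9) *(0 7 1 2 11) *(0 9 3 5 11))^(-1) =(0 2 1 11 8 10 6 3)(5 7 9) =((0 3 6 10 8 11 1 2)(5 9 7))^(-1)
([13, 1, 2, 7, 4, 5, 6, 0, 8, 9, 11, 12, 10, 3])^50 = [3, 1, 2, 0, 4, 5, 6, 13, 8, 9, 12, 10, 11, 7]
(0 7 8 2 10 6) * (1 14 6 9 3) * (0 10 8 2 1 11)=(0 7 2 8 1 14 6 10 9 3 11)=[7, 14, 8, 11, 4, 5, 10, 2, 1, 3, 9, 0, 12, 13, 6]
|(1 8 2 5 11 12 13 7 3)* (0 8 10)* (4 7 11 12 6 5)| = 40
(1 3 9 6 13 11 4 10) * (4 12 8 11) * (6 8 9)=(1 3 6 13 4 10)(8 11 12 9)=[0, 3, 2, 6, 10, 5, 13, 7, 11, 8, 1, 12, 9, 4]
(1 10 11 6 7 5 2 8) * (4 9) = (1 10 11 6 7 5 2 8)(4 9) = [0, 10, 8, 3, 9, 2, 7, 5, 1, 4, 11, 6]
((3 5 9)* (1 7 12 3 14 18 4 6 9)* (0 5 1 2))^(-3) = ((0 5 2)(1 7 12 3)(4 6 9 14 18))^(-3) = (1 7 12 3)(4 9 18 6 14)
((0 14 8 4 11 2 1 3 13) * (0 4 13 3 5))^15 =(0 2 13)(1 4 14)(5 11 8)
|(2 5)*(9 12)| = |(2 5)(9 12)| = 2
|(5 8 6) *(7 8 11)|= 5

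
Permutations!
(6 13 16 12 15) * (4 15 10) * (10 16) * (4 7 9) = (4 15 6 13 10 7 9)(12 16) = [0, 1, 2, 3, 15, 5, 13, 9, 8, 4, 7, 11, 16, 10, 14, 6, 12]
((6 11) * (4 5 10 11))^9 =((4 5 10 11 6))^9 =(4 6 11 10 5)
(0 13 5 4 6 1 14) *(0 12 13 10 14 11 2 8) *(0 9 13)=(0 10 14 12)(1 11 2 8 9 13 5 4 6)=[10, 11, 8, 3, 6, 4, 1, 7, 9, 13, 14, 2, 0, 5, 12]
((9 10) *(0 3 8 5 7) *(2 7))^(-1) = (0 7 2 5 8 3)(9 10) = ((0 3 8 5 2 7)(9 10))^(-1)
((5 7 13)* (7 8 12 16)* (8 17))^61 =((5 17 8 12 16 7 13))^61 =(5 7 12 17 13 16 8)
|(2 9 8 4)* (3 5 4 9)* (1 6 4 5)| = |(1 6 4 2 3)(8 9)| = 10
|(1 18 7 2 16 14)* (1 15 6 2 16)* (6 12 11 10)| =11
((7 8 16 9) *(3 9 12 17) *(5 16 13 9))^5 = ((3 5 16 12 17)(7 8 13 9))^5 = (17)(7 8 13 9)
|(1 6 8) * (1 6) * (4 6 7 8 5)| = 6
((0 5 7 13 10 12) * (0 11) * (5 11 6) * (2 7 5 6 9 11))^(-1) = ((0 2 7 13 10 12 9 11))^(-1) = (0 11 9 12 10 13 7 2)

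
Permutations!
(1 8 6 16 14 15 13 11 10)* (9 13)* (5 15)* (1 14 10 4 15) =(1 8 6 16 10 14 5)(4 15 9 13 11) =[0, 8, 2, 3, 15, 1, 16, 7, 6, 13, 14, 4, 12, 11, 5, 9, 10]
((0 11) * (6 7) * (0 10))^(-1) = (0 10 11)(6 7)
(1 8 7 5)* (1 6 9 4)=(1 8 7 5 6 9 4)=[0, 8, 2, 3, 1, 6, 9, 5, 7, 4]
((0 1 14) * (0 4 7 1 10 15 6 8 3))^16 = (0 8 15)(3 6 10)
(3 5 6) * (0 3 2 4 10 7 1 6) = [3, 6, 4, 5, 10, 0, 2, 1, 8, 9, 7] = (0 3 5)(1 6 2 4 10 7)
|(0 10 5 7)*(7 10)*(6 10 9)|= 4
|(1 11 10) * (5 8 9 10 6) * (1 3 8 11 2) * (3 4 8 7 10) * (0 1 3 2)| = 42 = |(0 1)(2 3 7 10 4 8 9)(5 11 6)|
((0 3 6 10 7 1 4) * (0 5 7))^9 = ((0 3 6 10)(1 4 5 7))^9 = (0 3 6 10)(1 4 5 7)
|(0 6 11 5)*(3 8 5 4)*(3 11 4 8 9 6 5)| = 6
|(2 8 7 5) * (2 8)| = |(5 8 7)| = 3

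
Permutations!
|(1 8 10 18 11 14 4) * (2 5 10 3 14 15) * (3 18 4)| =18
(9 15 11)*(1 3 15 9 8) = [0, 3, 2, 15, 4, 5, 6, 7, 1, 9, 10, 8, 12, 13, 14, 11] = (1 3 15 11 8)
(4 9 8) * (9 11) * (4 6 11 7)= (4 7)(6 11 9 8)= [0, 1, 2, 3, 7, 5, 11, 4, 6, 8, 10, 9]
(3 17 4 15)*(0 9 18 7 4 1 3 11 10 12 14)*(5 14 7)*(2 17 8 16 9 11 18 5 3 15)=(0 11 10 12 7 4 2 17 1 15 18 3 8 16 9 5 14)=[11, 15, 17, 8, 2, 14, 6, 4, 16, 5, 12, 10, 7, 13, 0, 18, 9, 1, 3]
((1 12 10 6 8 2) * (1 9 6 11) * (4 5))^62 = (1 10)(2 6)(8 9)(11 12) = ((1 12 10 11)(2 9 6 8)(4 5))^62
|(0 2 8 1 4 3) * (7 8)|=7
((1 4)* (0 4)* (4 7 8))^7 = (0 8 1 7 4)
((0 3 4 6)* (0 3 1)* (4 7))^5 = (0 1)(3 7 4 6)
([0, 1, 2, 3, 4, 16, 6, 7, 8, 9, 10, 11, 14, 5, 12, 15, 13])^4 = [0, 1, 2, 3, 4, 16, 6, 7, 8, 9, 10, 11, 12, 5, 14, 15, 13]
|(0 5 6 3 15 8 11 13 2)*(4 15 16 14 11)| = 9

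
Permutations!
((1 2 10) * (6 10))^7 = ((1 2 6 10))^7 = (1 10 6 2)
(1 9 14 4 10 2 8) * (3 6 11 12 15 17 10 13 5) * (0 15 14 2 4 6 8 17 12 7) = [15, 9, 17, 8, 13, 3, 11, 0, 1, 2, 4, 7, 14, 5, 6, 12, 16, 10] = (0 15 12 14 6 11 7)(1 9 2 17 10 4 13 5 3 8)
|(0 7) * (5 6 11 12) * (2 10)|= 4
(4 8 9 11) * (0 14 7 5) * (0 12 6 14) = [0, 1, 2, 3, 8, 12, 14, 5, 9, 11, 10, 4, 6, 13, 7] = (4 8 9 11)(5 12 6 14 7)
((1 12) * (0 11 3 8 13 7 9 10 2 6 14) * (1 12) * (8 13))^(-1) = ((0 11 3 13 7 9 10 2 6 14))^(-1) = (0 14 6 2 10 9 7 13 3 11)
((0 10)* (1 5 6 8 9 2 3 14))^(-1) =((0 10)(1 5 6 8 9 2 3 14))^(-1) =(0 10)(1 14 3 2 9 8 6 5)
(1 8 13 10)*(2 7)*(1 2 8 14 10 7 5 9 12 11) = (1 14 10 2 5 9 12 11)(7 8 13) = [0, 14, 5, 3, 4, 9, 6, 8, 13, 12, 2, 1, 11, 7, 10]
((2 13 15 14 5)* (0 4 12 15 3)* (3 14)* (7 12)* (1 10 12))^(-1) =((0 4 7 1 10 12 15 3)(2 13 14 5))^(-1) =(0 3 15 12 10 1 7 4)(2 5 14 13)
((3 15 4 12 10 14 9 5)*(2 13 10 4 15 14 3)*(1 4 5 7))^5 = ((15)(1 4 12 5 2 13 10 3 14 9 7))^5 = (15)(1 13 7 2 9 5 14 12 3 4 10)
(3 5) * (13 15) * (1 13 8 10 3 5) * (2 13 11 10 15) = (1 11 10 3)(2 13)(8 15) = [0, 11, 13, 1, 4, 5, 6, 7, 15, 9, 3, 10, 12, 2, 14, 8]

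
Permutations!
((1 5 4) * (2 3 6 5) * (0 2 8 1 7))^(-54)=((0 2 3 6 5 4 7)(1 8))^(-54)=(8)(0 3 5 7 2 6 4)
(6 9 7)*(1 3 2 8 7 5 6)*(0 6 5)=[6, 3, 8, 2, 4, 5, 9, 1, 7, 0]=(0 6 9)(1 3 2 8 7)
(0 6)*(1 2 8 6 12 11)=(0 12 11 1 2 8 6)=[12, 2, 8, 3, 4, 5, 0, 7, 6, 9, 10, 1, 11]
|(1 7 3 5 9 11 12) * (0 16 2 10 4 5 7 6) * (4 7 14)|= 14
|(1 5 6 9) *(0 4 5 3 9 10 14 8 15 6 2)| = |(0 4 5 2)(1 3 9)(6 10 14 8 15)| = 60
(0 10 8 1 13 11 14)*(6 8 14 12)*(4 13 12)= (0 10 14)(1 12 6 8)(4 13 11)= [10, 12, 2, 3, 13, 5, 8, 7, 1, 9, 14, 4, 6, 11, 0]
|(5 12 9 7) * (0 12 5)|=|(0 12 9 7)|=4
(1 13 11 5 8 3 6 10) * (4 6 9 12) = (1 13 11 5 8 3 9 12 4 6 10) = [0, 13, 2, 9, 6, 8, 10, 7, 3, 12, 1, 5, 4, 11]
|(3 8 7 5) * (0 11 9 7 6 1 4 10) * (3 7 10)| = |(0 11 9 10)(1 4 3 8 6)(5 7)| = 20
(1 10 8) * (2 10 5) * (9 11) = (1 5 2 10 8)(9 11) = [0, 5, 10, 3, 4, 2, 6, 7, 1, 11, 8, 9]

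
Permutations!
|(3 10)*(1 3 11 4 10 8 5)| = |(1 3 8 5)(4 10 11)| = 12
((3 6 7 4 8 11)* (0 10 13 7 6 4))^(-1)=(0 7 13 10)(3 11 8 4)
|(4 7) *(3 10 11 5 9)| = 10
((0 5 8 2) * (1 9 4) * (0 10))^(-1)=(0 10 2 8 5)(1 4 9)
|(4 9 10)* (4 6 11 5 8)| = |(4 9 10 6 11 5 8)| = 7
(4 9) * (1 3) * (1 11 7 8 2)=[0, 3, 1, 11, 9, 5, 6, 8, 2, 4, 10, 7]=(1 3 11 7 8 2)(4 9)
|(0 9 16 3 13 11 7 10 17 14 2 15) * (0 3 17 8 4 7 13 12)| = |(0 9 16 17 14 2 15 3 12)(4 7 10 8)(11 13)| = 36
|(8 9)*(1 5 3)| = 6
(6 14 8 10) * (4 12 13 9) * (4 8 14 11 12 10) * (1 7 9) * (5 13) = (14)(1 7 9 8 4 10 6 11 12 5 13) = [0, 7, 2, 3, 10, 13, 11, 9, 4, 8, 6, 12, 5, 1, 14]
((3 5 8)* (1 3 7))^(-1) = ((1 3 5 8 7))^(-1) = (1 7 8 5 3)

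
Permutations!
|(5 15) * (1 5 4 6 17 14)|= 7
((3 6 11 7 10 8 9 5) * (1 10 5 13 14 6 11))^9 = (1 8 13 6 10 9 14)(3 11 7 5) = ((1 10 8 9 13 14 6)(3 11 7 5))^9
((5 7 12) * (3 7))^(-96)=(12)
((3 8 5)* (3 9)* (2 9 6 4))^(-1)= ((2 9 3 8 5 6 4))^(-1)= (2 4 6 5 8 3 9)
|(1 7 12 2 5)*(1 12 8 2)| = 6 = |(1 7 8 2 5 12)|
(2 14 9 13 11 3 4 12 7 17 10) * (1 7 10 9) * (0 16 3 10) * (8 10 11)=[16, 7, 14, 4, 12, 5, 6, 17, 10, 13, 2, 11, 0, 8, 1, 15, 3, 9]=(0 16 3 4 12)(1 7 17 9 13 8 10 2 14)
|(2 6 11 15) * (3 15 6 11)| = |(2 11 6 3 15)| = 5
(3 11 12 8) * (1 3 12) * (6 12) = (1 3 11)(6 12 8) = [0, 3, 2, 11, 4, 5, 12, 7, 6, 9, 10, 1, 8]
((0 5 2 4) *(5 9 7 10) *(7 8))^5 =((0 9 8 7 10 5 2 4))^5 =(0 5 8 4 10 9 2 7)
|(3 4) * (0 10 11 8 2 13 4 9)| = |(0 10 11 8 2 13 4 3 9)| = 9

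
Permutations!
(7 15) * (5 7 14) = [0, 1, 2, 3, 4, 7, 6, 15, 8, 9, 10, 11, 12, 13, 5, 14] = (5 7 15 14)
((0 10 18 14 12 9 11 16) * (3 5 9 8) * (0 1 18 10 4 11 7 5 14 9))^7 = (0 7 18 16 4 5 9 1 11)(3 8 12 14)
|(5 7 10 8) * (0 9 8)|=|(0 9 8 5 7 10)|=6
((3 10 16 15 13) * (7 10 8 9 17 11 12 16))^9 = ((3 8 9 17 11 12 16 15 13)(7 10))^9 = (17)(7 10)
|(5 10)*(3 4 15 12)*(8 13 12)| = 6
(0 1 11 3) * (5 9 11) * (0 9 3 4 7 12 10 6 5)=(0 1)(3 9 11 4 7 12 10 6 5)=[1, 0, 2, 9, 7, 3, 5, 12, 8, 11, 6, 4, 10]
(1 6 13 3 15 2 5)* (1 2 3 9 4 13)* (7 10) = [0, 6, 5, 15, 13, 2, 1, 10, 8, 4, 7, 11, 12, 9, 14, 3] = (1 6)(2 5)(3 15)(4 13 9)(7 10)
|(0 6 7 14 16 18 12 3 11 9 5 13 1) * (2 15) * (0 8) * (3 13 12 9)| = 12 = |(0 6 7 14 16 18 9 5 12 13 1 8)(2 15)(3 11)|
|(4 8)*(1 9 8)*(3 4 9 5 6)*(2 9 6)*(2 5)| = 7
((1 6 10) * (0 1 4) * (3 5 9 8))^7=(0 6 4 1 10)(3 8 9 5)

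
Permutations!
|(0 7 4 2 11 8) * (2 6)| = |(0 7 4 6 2 11 8)| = 7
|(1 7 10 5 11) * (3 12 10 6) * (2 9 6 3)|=|(1 7 3 12 10 5 11)(2 9 6)|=21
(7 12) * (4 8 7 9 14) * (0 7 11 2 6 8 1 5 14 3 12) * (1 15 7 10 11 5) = [10, 1, 6, 12, 15, 14, 8, 0, 5, 3, 11, 2, 9, 13, 4, 7] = (0 10 11 2 6 8 5 14 4 15 7)(3 12 9)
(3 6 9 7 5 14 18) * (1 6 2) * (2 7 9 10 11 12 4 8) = (1 6 10 11 12 4 8 2)(3 7 5 14 18) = [0, 6, 1, 7, 8, 14, 10, 5, 2, 9, 11, 12, 4, 13, 18, 15, 16, 17, 3]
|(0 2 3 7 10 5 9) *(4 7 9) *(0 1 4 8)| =10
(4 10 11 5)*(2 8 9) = (2 8 9)(4 10 11 5) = [0, 1, 8, 3, 10, 4, 6, 7, 9, 2, 11, 5]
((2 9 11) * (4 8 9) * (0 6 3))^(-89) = ((0 6 3)(2 4 8 9 11))^(-89) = (0 6 3)(2 4 8 9 11)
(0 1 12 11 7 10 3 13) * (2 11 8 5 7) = (0 1 12 8 5 7 10 3 13)(2 11) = [1, 12, 11, 13, 4, 7, 6, 10, 5, 9, 3, 2, 8, 0]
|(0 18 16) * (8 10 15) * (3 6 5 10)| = 6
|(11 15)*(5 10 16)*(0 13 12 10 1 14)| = 8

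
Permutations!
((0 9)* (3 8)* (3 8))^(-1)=(0 9)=((0 9))^(-1)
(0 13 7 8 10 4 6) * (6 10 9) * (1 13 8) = (0 8 9 6)(1 13 7)(4 10) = [8, 13, 2, 3, 10, 5, 0, 1, 9, 6, 4, 11, 12, 7]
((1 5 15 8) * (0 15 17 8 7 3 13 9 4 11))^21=(0 9 7 11 13 15 4 3)(1 5 17 8)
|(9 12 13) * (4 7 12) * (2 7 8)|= 7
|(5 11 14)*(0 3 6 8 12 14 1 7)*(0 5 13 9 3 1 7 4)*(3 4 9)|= 12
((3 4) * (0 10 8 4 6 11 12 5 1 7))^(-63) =((0 10 8 4 3 6 11 12 5 1 7))^(-63) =(0 4 11 1 10 3 12 7 8 6 5)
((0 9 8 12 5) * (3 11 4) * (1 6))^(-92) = (0 12 9 5 8)(3 11 4)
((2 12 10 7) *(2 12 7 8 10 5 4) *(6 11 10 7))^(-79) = ((2 6 11 10 8 7 12 5 4))^(-79) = (2 11 8 12 4 6 10 7 5)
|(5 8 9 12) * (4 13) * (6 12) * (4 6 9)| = |(4 13 6 12 5 8)| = 6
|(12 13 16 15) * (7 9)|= 4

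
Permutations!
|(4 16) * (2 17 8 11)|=|(2 17 8 11)(4 16)|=4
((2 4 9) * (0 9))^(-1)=(0 4 2 9)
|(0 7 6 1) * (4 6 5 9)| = |(0 7 5 9 4 6 1)| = 7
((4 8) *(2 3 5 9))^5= ((2 3 5 9)(4 8))^5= (2 3 5 9)(4 8)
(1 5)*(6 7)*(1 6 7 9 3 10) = (1 5 6 9 3 10) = [0, 5, 2, 10, 4, 6, 9, 7, 8, 3, 1]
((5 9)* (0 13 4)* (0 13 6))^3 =(0 6)(4 13)(5 9)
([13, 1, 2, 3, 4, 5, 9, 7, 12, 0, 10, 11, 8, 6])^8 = [0, 1, 2, 3, 4, 5, 6, 7, 8, 9, 10, 11, 12, 13]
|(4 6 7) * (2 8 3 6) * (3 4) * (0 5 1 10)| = |(0 5 1 10)(2 8 4)(3 6 7)| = 12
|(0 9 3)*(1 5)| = 6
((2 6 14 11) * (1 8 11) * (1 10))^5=((1 8 11 2 6 14 10))^5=(1 14 2 8 10 6 11)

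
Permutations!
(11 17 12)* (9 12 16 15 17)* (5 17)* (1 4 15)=[0, 4, 2, 3, 15, 17, 6, 7, 8, 12, 10, 9, 11, 13, 14, 5, 1, 16]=(1 4 15 5 17 16)(9 12 11)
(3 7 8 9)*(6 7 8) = [0, 1, 2, 8, 4, 5, 7, 6, 9, 3] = (3 8 9)(6 7)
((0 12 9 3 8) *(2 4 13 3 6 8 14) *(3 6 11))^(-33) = (14)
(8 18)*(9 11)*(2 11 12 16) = (2 11 9 12 16)(8 18) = [0, 1, 11, 3, 4, 5, 6, 7, 18, 12, 10, 9, 16, 13, 14, 15, 2, 17, 8]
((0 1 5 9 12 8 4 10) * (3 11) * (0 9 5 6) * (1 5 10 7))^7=(0 7 12 5 1 8 10 6 4 9)(3 11)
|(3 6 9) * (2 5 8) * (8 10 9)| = |(2 5 10 9 3 6 8)| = 7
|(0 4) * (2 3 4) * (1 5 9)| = 12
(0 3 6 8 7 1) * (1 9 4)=(0 3 6 8 7 9 4 1)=[3, 0, 2, 6, 1, 5, 8, 9, 7, 4]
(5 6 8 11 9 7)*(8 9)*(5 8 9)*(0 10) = (0 10)(5 6)(7 8 11 9) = [10, 1, 2, 3, 4, 6, 5, 8, 11, 7, 0, 9]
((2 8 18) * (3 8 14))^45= ((2 14 3 8 18))^45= (18)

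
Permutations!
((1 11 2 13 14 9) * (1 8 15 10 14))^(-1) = (1 13 2 11)(8 9 14 10 15)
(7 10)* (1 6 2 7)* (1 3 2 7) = (1 6 7 10 3 2) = [0, 6, 1, 2, 4, 5, 7, 10, 8, 9, 3]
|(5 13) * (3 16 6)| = |(3 16 6)(5 13)| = 6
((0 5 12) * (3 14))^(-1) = (0 12 5)(3 14) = ((0 5 12)(3 14))^(-1)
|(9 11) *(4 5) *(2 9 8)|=|(2 9 11 8)(4 5)|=4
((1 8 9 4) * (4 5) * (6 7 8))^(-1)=(1 4 5 9 8 7 6)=((1 6 7 8 9 5 4))^(-1)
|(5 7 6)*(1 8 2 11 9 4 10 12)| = 24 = |(1 8 2 11 9 4 10 12)(5 7 6)|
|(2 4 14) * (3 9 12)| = 3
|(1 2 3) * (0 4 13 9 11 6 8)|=|(0 4 13 9 11 6 8)(1 2 3)|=21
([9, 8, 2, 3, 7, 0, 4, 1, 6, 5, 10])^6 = [0, 8, 2, 3, 7, 5, 4, 1, 6, 9, 10]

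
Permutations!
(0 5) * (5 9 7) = (0 9 7 5) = [9, 1, 2, 3, 4, 0, 6, 5, 8, 7]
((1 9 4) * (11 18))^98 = ((1 9 4)(11 18))^98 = (18)(1 4 9)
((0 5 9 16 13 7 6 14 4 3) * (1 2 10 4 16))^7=((0 5 9 1 2 10 4 3)(6 14 16 13 7))^7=(0 3 4 10 2 1 9 5)(6 16 7 14 13)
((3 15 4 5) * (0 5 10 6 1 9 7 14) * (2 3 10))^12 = (15)(0 1)(5 9)(6 14)(7 10)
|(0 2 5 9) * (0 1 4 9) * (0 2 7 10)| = |(0 7 10)(1 4 9)(2 5)| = 6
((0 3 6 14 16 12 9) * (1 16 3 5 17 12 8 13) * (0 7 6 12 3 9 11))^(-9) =((0 5 17 3 12 11)(1 16 8 13)(6 14 9 7))^(-9) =(0 3)(1 13 8 16)(5 12)(6 7 9 14)(11 17)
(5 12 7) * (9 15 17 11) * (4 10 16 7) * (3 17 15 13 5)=(3 17 11 9 13 5 12 4 10 16 7)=[0, 1, 2, 17, 10, 12, 6, 3, 8, 13, 16, 9, 4, 5, 14, 15, 7, 11]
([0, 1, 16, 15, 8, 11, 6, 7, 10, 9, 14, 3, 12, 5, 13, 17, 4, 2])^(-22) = [0, 1, 4, 17, 10, 3, 6, 7, 14, 9, 13, 15, 12, 11, 5, 2, 8, 16]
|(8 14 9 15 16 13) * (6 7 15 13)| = 4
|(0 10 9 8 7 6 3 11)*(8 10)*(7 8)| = 10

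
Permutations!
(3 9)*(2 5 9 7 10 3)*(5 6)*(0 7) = (0 7 10 3)(2 6 5 9) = [7, 1, 6, 0, 4, 9, 5, 10, 8, 2, 3]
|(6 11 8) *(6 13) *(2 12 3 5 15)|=20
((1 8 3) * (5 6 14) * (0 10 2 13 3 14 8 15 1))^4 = (15)(0 3 13 2 10)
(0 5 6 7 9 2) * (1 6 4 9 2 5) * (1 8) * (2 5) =[8, 6, 0, 3, 9, 4, 7, 5, 1, 2] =(0 8 1 6 7 5 4 9 2)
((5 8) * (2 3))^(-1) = (2 3)(5 8)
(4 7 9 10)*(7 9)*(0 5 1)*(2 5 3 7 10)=(0 3 7 10 4 9 2 5 1)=[3, 0, 5, 7, 9, 1, 6, 10, 8, 2, 4]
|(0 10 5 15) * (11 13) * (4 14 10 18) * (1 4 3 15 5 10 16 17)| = |(0 18 3 15)(1 4 14 16 17)(11 13)| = 20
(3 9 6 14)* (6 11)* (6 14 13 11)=(3 9 6 13 11 14)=[0, 1, 2, 9, 4, 5, 13, 7, 8, 6, 10, 14, 12, 11, 3]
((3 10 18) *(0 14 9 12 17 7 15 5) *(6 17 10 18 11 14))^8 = ((0 6 17 7 15 5)(3 18)(9 12 10 11 14))^8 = (18)(0 17 15)(5 6 7)(9 11 12 14 10)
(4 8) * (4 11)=[0, 1, 2, 3, 8, 5, 6, 7, 11, 9, 10, 4]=(4 8 11)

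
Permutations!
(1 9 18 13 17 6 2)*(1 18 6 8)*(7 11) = (1 9 6 2 18 13 17 8)(7 11) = [0, 9, 18, 3, 4, 5, 2, 11, 1, 6, 10, 7, 12, 17, 14, 15, 16, 8, 13]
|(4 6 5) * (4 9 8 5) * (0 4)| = |(0 4 6)(5 9 8)| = 3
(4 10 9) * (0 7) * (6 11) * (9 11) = (0 7)(4 10 11 6 9) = [7, 1, 2, 3, 10, 5, 9, 0, 8, 4, 11, 6]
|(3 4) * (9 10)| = |(3 4)(9 10)| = 2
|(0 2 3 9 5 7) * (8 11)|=6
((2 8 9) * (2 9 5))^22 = (9)(2 8 5)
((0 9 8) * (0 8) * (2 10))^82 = (10)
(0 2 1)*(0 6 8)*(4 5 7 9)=(0 2 1 6 8)(4 5 7 9)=[2, 6, 1, 3, 5, 7, 8, 9, 0, 4]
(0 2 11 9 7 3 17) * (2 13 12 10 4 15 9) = [13, 1, 11, 17, 15, 5, 6, 3, 8, 7, 4, 2, 10, 12, 14, 9, 16, 0] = (0 13 12 10 4 15 9 7 3 17)(2 11)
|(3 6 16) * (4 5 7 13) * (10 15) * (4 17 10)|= 21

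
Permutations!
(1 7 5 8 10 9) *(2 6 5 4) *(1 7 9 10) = [0, 9, 6, 3, 2, 8, 5, 4, 1, 7, 10] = (10)(1 9 7 4 2 6 5 8)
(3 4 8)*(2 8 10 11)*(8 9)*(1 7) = (1 7)(2 9 8 3 4 10 11) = [0, 7, 9, 4, 10, 5, 6, 1, 3, 8, 11, 2]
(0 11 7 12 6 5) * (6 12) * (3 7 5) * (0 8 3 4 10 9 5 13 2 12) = [11, 1, 12, 7, 10, 8, 4, 6, 3, 5, 9, 13, 0, 2] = (0 11 13 2 12)(3 7 6 4 10 9 5 8)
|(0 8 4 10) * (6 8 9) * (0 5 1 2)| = |(0 9 6 8 4 10 5 1 2)| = 9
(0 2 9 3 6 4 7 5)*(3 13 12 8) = [2, 1, 9, 6, 7, 0, 4, 5, 3, 13, 10, 11, 8, 12] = (0 2 9 13 12 8 3 6 4 7 5)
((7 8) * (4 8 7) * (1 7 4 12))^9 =(1 12 8 4 7)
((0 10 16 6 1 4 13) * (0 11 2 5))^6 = (0 13 16 2 1)(4 10 11 6 5)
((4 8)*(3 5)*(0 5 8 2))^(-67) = (0 2 4 8 3 5) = ((0 5 3 8 4 2))^(-67)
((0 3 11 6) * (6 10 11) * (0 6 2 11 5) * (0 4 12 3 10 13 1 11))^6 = (13)(0 2 3 12 4 5 10)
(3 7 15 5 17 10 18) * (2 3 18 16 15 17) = (18)(2 3 7 17 10 16 15 5) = [0, 1, 3, 7, 4, 2, 6, 17, 8, 9, 16, 11, 12, 13, 14, 5, 15, 10, 18]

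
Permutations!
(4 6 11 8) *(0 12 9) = (0 12 9)(4 6 11 8) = [12, 1, 2, 3, 6, 5, 11, 7, 4, 0, 10, 8, 9]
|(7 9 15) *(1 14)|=|(1 14)(7 9 15)|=6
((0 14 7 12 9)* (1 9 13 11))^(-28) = (0 13)(1 7)(9 12)(11 14)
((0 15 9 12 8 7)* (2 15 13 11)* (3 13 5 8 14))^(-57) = ((0 5 8 7)(2 15 9 12 14 3 13 11))^(-57) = (0 7 8 5)(2 11 13 3 14 12 9 15)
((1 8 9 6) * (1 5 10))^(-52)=((1 8 9 6 5 10))^(-52)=(1 9 5)(6 10 8)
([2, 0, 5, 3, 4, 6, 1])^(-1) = (0 1 6 5 2)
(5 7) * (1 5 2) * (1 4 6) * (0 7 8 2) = [7, 5, 4, 3, 6, 8, 1, 0, 2] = (0 7)(1 5 8 2 4 6)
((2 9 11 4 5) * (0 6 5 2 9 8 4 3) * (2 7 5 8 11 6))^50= ((0 2 11 3)(4 7 5 9 6 8))^50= (0 11)(2 3)(4 5 6)(7 9 8)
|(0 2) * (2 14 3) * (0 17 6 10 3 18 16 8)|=|(0 14 18 16 8)(2 17 6 10 3)|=5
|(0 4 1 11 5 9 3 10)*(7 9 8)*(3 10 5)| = 10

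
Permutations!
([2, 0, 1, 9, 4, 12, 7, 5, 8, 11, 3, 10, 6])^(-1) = (0 1 2)(3 10 11 9)(5 7 6 12)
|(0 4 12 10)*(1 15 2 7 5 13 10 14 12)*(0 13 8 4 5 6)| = 18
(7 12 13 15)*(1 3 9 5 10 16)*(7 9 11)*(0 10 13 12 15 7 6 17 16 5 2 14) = [10, 3, 14, 11, 4, 13, 17, 15, 8, 2, 5, 6, 12, 7, 0, 9, 1, 16] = (0 10 5 13 7 15 9 2 14)(1 3 11 6 17 16)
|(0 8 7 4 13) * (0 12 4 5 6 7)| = 6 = |(0 8)(4 13 12)(5 6 7)|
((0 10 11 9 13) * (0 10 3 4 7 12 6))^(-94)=((0 3 4 7 12 6)(9 13 10 11))^(-94)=(0 4 12)(3 7 6)(9 10)(11 13)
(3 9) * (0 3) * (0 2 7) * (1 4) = [3, 4, 7, 9, 1, 5, 6, 0, 8, 2] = (0 3 9 2 7)(1 4)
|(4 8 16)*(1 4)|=4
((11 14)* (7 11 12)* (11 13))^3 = ((7 13 11 14 12))^3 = (7 14 13 12 11)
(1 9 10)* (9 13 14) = [0, 13, 2, 3, 4, 5, 6, 7, 8, 10, 1, 11, 12, 14, 9] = (1 13 14 9 10)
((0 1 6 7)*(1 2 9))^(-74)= (0 6 9)(1 2 7)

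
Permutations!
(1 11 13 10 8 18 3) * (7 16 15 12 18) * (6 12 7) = (1 11 13 10 8 6 12 18 3)(7 16 15) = [0, 11, 2, 1, 4, 5, 12, 16, 6, 9, 8, 13, 18, 10, 14, 7, 15, 17, 3]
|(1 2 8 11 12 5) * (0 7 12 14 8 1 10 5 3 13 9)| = |(0 7 12 3 13 9)(1 2)(5 10)(8 11 14)| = 6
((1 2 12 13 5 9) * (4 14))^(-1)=((1 2 12 13 5 9)(4 14))^(-1)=(1 9 5 13 12 2)(4 14)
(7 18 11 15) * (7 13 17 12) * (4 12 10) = (4 12 7 18 11 15 13 17 10) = [0, 1, 2, 3, 12, 5, 6, 18, 8, 9, 4, 15, 7, 17, 14, 13, 16, 10, 11]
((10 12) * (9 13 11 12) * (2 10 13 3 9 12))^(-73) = (2 12 11 10 13)(3 9)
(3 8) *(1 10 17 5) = (1 10 17 5)(3 8) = [0, 10, 2, 8, 4, 1, 6, 7, 3, 9, 17, 11, 12, 13, 14, 15, 16, 5]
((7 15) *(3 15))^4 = (3 15 7)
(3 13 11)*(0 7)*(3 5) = (0 7)(3 13 11 5) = [7, 1, 2, 13, 4, 3, 6, 0, 8, 9, 10, 5, 12, 11]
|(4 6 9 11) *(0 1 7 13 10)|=|(0 1 7 13 10)(4 6 9 11)|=20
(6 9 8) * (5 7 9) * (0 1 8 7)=(0 1 8 6 5)(7 9)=[1, 8, 2, 3, 4, 0, 5, 9, 6, 7]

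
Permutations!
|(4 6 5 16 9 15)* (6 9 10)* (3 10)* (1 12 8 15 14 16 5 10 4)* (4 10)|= 28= |(1 12 8 15)(3 10 6 4 9 14 16)|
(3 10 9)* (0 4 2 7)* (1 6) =(0 4 2 7)(1 6)(3 10 9) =[4, 6, 7, 10, 2, 5, 1, 0, 8, 3, 9]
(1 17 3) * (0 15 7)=(0 15 7)(1 17 3)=[15, 17, 2, 1, 4, 5, 6, 0, 8, 9, 10, 11, 12, 13, 14, 7, 16, 3]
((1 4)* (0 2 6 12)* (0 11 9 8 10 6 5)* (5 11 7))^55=(0 10)(1 4)(2 6)(5 8)(7 9)(11 12)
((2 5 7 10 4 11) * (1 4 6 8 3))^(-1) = ((1 4 11 2 5 7 10 6 8 3))^(-1) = (1 3 8 6 10 7 5 2 11 4)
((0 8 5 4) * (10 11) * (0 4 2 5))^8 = (11)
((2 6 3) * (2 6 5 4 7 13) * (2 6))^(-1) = (2 3 6 13 7 4 5)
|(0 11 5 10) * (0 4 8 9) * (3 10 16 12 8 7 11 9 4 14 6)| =|(0 9)(3 10 14 6)(4 7 11 5 16 12 8)| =28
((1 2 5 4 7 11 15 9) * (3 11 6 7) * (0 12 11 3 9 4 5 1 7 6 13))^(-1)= (0 13 7 9 4 15 11 12)(1 2)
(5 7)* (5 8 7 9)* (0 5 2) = (0 5 9 2)(7 8) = [5, 1, 0, 3, 4, 9, 6, 8, 7, 2]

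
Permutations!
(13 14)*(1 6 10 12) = (1 6 10 12)(13 14) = [0, 6, 2, 3, 4, 5, 10, 7, 8, 9, 12, 11, 1, 14, 13]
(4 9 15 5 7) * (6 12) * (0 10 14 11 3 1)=(0 10 14 11 3 1)(4 9 15 5 7)(6 12)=[10, 0, 2, 1, 9, 7, 12, 4, 8, 15, 14, 3, 6, 13, 11, 5]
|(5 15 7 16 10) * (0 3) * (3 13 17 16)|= 9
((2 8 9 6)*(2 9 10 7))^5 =(2 8 10 7)(6 9)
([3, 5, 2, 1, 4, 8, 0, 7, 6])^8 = (0 1 8)(3 5 6)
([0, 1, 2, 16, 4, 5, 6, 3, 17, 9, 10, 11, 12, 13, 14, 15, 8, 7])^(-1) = [0, 1, 2, 7, 4, 5, 6, 17, 16, 9, 10, 11, 12, 13, 14, 15, 3, 8]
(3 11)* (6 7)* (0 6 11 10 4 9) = (0 6 7 11 3 10 4 9) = [6, 1, 2, 10, 9, 5, 7, 11, 8, 0, 4, 3]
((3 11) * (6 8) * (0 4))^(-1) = (0 4)(3 11)(6 8)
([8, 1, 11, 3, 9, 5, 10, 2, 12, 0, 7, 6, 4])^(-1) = (0 9 4 12 8)(2 7 10 6 11)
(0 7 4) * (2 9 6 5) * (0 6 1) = (0 7 4 6 5 2 9 1) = [7, 0, 9, 3, 6, 2, 5, 4, 8, 1]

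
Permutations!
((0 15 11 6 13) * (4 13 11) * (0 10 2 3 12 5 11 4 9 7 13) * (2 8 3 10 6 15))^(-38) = (0 3 15 6 10 5 7)(2 12 9 4 8 11 13)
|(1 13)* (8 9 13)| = 4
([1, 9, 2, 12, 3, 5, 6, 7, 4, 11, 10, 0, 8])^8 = (12)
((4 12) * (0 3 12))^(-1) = (0 4 12 3)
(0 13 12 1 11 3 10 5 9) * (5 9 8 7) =[13, 11, 2, 10, 4, 8, 6, 5, 7, 0, 9, 3, 1, 12] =(0 13 12 1 11 3 10 9)(5 8 7)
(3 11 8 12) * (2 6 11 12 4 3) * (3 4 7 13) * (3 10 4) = (2 6 11 8 7 13 10 4 3 12) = [0, 1, 6, 12, 3, 5, 11, 13, 7, 9, 4, 8, 2, 10]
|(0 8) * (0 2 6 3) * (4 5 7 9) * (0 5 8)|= |(2 6 3 5 7 9 4 8)|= 8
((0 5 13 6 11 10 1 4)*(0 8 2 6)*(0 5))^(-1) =((1 4 8 2 6 11 10)(5 13))^(-1) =(1 10 11 6 2 8 4)(5 13)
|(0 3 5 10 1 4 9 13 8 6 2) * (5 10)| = 10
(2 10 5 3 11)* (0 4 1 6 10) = (0 4 1 6 10 5 3 11 2) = [4, 6, 0, 11, 1, 3, 10, 7, 8, 9, 5, 2]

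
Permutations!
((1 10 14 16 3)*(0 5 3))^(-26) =((0 5 3 1 10 14 16))^(-26) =(0 3 10 16 5 1 14)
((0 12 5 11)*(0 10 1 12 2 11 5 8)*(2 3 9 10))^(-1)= (0 8 12 1 10 9 3)(2 11)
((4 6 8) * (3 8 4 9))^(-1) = ((3 8 9)(4 6))^(-1) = (3 9 8)(4 6)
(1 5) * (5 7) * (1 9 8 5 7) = [0, 1, 2, 3, 4, 9, 6, 7, 5, 8] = (5 9 8)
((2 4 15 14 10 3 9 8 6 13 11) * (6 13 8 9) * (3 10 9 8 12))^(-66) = (2 13 9 15)(4 11 8 14)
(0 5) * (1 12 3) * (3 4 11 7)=[5, 12, 2, 1, 11, 0, 6, 3, 8, 9, 10, 7, 4]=(0 5)(1 12 4 11 7 3)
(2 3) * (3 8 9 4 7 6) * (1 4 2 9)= [0, 4, 8, 9, 7, 5, 3, 6, 1, 2]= (1 4 7 6 3 9 2 8)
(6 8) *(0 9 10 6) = (0 9 10 6 8) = [9, 1, 2, 3, 4, 5, 8, 7, 0, 10, 6]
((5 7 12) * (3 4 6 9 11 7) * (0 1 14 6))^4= (0 9 5 1 11 3 14 7 4 6 12)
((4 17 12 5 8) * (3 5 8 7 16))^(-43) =((3 5 7 16)(4 17 12 8))^(-43) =(3 5 7 16)(4 17 12 8)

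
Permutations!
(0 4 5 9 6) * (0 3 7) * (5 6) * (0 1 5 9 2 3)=(9)(0 4 6)(1 5 2 3 7)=[4, 5, 3, 7, 6, 2, 0, 1, 8, 9]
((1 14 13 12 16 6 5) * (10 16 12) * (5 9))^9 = (1 14 13 10 16 6 9 5)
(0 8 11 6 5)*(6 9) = [8, 1, 2, 3, 4, 0, 5, 7, 11, 6, 10, 9] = (0 8 11 9 6 5)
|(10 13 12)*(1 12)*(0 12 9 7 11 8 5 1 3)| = |(0 12 10 13 3)(1 9 7 11 8 5)| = 30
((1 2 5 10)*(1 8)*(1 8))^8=(10)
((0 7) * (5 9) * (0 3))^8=((0 7 3)(5 9))^8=(9)(0 3 7)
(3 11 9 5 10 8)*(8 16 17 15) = (3 11 9 5 10 16 17 15 8) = [0, 1, 2, 11, 4, 10, 6, 7, 3, 5, 16, 9, 12, 13, 14, 8, 17, 15]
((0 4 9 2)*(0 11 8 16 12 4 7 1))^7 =((0 7 1)(2 11 8 16 12 4 9))^7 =(16)(0 7 1)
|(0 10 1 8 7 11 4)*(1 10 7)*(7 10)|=10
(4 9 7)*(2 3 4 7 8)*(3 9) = [0, 1, 9, 4, 3, 5, 6, 7, 2, 8] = (2 9 8)(3 4)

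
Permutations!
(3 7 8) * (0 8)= (0 8 3 7)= [8, 1, 2, 7, 4, 5, 6, 0, 3]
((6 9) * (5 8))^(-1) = (5 8)(6 9)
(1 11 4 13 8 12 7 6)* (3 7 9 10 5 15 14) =(1 11 4 13 8 12 9 10 5 15 14 3 7 6) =[0, 11, 2, 7, 13, 15, 1, 6, 12, 10, 5, 4, 9, 8, 3, 14]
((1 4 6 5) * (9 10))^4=((1 4 6 5)(9 10))^4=(10)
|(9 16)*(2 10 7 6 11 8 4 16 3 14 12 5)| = |(2 10 7 6 11 8 4 16 9 3 14 12 5)| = 13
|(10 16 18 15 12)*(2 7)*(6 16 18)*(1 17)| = |(1 17)(2 7)(6 16)(10 18 15 12)| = 4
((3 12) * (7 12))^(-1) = (3 12 7)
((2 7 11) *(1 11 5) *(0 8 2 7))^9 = ((0 8 2)(1 11 7 5))^9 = (1 11 7 5)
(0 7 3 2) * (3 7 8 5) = (0 8 5 3 2) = [8, 1, 0, 2, 4, 3, 6, 7, 5]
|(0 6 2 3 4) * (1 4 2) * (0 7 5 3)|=8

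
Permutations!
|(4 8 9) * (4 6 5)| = |(4 8 9 6 5)| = 5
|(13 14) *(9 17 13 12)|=5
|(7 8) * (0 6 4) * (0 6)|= |(4 6)(7 8)|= 2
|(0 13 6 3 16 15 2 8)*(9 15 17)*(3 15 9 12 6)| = 10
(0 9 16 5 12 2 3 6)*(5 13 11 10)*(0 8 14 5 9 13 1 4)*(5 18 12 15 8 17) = (0 13 11 10 9 16 1 4)(2 3 6 17 5 15 8 14 18 12) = [13, 4, 3, 6, 0, 15, 17, 7, 14, 16, 9, 10, 2, 11, 18, 8, 1, 5, 12]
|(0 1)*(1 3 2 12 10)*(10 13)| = 7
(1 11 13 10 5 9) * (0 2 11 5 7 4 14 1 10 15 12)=(0 2 11 13 15 12)(1 5 9 10 7 4 14)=[2, 5, 11, 3, 14, 9, 6, 4, 8, 10, 7, 13, 0, 15, 1, 12]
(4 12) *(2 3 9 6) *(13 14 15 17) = (2 3 9 6)(4 12)(13 14 15 17) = [0, 1, 3, 9, 12, 5, 2, 7, 8, 6, 10, 11, 4, 14, 15, 17, 16, 13]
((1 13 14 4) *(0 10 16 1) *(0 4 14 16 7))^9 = ((0 10 7)(1 13 16))^9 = (16)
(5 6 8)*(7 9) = (5 6 8)(7 9) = [0, 1, 2, 3, 4, 6, 8, 9, 5, 7]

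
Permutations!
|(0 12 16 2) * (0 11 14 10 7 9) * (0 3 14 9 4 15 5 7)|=36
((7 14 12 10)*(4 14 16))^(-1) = ((4 14 12 10 7 16))^(-1) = (4 16 7 10 12 14)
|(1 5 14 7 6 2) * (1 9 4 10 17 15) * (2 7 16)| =10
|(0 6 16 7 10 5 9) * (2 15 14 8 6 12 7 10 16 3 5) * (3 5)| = 12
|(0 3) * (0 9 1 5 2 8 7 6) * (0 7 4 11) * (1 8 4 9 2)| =10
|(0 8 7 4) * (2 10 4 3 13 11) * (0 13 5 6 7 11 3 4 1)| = 6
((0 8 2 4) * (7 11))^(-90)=((0 8 2 4)(7 11))^(-90)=(11)(0 2)(4 8)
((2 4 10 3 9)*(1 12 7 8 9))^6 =(1 4 8)(2 7 3)(9 12 10)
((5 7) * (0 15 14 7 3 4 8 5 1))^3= (0 7 15 1 14)(3 5 8 4)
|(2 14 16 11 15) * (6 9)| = |(2 14 16 11 15)(6 9)| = 10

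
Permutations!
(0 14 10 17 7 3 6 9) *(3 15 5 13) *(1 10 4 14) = [1, 10, 2, 6, 14, 13, 9, 15, 8, 0, 17, 11, 12, 3, 4, 5, 16, 7] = (0 1 10 17 7 15 5 13 3 6 9)(4 14)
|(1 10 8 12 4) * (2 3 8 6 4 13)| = 20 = |(1 10 6 4)(2 3 8 12 13)|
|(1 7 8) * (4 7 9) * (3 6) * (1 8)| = 4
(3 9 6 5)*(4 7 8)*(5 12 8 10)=(3 9 6 12 8 4 7 10 5)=[0, 1, 2, 9, 7, 3, 12, 10, 4, 6, 5, 11, 8]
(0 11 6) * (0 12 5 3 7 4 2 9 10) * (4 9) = (0 11 6 12 5 3 7 9 10)(2 4) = [11, 1, 4, 7, 2, 3, 12, 9, 8, 10, 0, 6, 5]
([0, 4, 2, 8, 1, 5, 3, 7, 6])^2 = (3 6 8)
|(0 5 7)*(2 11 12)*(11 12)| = 6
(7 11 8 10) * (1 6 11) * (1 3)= (1 6 11 8 10 7 3)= [0, 6, 2, 1, 4, 5, 11, 3, 10, 9, 7, 8]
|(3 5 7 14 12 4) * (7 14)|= 5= |(3 5 14 12 4)|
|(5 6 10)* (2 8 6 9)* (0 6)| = 7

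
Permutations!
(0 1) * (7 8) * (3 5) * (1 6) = [6, 0, 2, 5, 4, 3, 1, 8, 7] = (0 6 1)(3 5)(7 8)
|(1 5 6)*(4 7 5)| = |(1 4 7 5 6)| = 5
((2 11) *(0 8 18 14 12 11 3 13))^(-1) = (0 13 3 2 11 12 14 18 8)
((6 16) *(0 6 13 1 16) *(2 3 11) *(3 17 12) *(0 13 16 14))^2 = ((0 6 13 1 14)(2 17 12 3 11))^2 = (0 13 14 6 1)(2 12 11 17 3)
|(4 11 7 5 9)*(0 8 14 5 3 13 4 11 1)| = |(0 8 14 5 9 11 7 3 13 4 1)| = 11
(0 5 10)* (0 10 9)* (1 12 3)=(0 5 9)(1 12 3)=[5, 12, 2, 1, 4, 9, 6, 7, 8, 0, 10, 11, 3]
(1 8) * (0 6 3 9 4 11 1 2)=(0 6 3 9 4 11 1 8 2)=[6, 8, 0, 9, 11, 5, 3, 7, 2, 4, 10, 1]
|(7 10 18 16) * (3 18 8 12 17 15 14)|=|(3 18 16 7 10 8 12 17 15 14)|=10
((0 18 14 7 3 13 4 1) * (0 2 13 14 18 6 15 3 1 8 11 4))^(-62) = (18)(0 6 15 3 14 7 1 2 13)(4 8 11)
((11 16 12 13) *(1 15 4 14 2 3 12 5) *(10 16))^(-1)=((1 15 4 14 2 3 12 13 11 10 16 5))^(-1)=(1 5 16 10 11 13 12 3 2 14 4 15)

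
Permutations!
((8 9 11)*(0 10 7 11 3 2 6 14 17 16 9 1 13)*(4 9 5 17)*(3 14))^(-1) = ((0 10 7 11 8 1 13)(2 6 3)(4 9 14)(5 17 16))^(-1) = (0 13 1 8 11 7 10)(2 3 6)(4 14 9)(5 16 17)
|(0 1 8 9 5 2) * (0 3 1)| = 6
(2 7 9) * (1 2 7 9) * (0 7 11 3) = (0 7 1 2 9 11 3) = [7, 2, 9, 0, 4, 5, 6, 1, 8, 11, 10, 3]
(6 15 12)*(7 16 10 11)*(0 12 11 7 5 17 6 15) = [12, 1, 2, 3, 4, 17, 0, 16, 8, 9, 7, 5, 15, 13, 14, 11, 10, 6] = (0 12 15 11 5 17 6)(7 16 10)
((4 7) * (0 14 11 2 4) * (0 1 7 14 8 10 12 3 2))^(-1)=(0 11 14 4 2 3 12 10 8)(1 7)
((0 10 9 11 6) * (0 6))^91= ((0 10 9 11))^91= (0 11 9 10)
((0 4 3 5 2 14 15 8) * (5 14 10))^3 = ((0 4 3 14 15 8)(2 10 5))^3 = (0 14)(3 8)(4 15)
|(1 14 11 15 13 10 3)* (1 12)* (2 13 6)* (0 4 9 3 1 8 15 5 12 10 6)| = |(0 4 9 3 10 1 14 11 5 12 8 15)(2 13 6)| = 12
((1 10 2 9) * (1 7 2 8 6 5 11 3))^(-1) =((1 10 8 6 5 11 3)(2 9 7))^(-1) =(1 3 11 5 6 8 10)(2 7 9)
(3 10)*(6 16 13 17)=(3 10)(6 16 13 17)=[0, 1, 2, 10, 4, 5, 16, 7, 8, 9, 3, 11, 12, 17, 14, 15, 13, 6]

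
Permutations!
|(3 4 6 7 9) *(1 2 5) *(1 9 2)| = 7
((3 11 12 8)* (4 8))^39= (3 8 4 12 11)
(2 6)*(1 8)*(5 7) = (1 8)(2 6)(5 7) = [0, 8, 6, 3, 4, 7, 2, 5, 1]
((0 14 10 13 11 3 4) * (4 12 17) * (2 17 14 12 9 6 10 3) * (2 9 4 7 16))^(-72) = ((0 12 14 3 4)(2 17 7 16)(6 10 13 11 9))^(-72) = (17)(0 3 12 4 14)(6 11 10 9 13)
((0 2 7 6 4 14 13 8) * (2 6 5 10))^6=((0 6 4 14 13 8)(2 7 5 10))^6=(14)(2 5)(7 10)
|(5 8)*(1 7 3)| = 6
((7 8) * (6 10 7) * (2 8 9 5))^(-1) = ((2 8 6 10 7 9 5))^(-1) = (2 5 9 7 10 6 8)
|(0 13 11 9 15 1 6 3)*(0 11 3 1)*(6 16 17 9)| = 10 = |(0 13 3 11 6 1 16 17 9 15)|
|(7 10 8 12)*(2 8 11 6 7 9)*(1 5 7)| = 12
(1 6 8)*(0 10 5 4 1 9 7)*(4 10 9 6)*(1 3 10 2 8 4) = (0 9 7)(2 8 6 4 3 10 5) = [9, 1, 8, 10, 3, 2, 4, 0, 6, 7, 5]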